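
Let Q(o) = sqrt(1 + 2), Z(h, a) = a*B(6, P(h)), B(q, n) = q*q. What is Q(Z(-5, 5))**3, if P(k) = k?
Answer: 3*sqrt(3) ≈ 5.1962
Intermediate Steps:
B(q, n) = q**2
Z(h, a) = 36*a (Z(h, a) = a*6**2 = a*36 = 36*a)
Q(o) = sqrt(3)
Q(Z(-5, 5))**3 = (sqrt(3))**3 = 3*sqrt(3)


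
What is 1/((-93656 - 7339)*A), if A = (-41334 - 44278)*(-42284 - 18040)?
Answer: -1/521584464796560 ≈ -1.9172e-15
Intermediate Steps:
A = 5164458288 (A = -85612*(-60324) = 5164458288)
1/((-93656 - 7339)*A) = 1/(-93656 - 7339*5164458288) = (1/5164458288)/(-100995) = -1/100995*1/5164458288 = -1/521584464796560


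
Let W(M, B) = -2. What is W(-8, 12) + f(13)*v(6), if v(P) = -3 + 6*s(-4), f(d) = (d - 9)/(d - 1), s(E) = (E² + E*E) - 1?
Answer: 59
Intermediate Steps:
s(E) = -1 + 2*E² (s(E) = (E² + E²) - 1 = 2*E² - 1 = -1 + 2*E²)
f(d) = (-9 + d)/(-1 + d)
v(P) = 183 (v(P) = -3 + 6*(-1 + 2*(-4)²) = -3 + 6*(-1 + 2*16) = -3 + 6*(-1 + 32) = -3 + 6*31 = -3 + 186 = 183)
W(-8, 12) + f(13)*v(6) = -2 + ((-9 + 13)/(-1 + 13))*183 = -2 + (4/12)*183 = -2 + ((1/12)*4)*183 = -2 + (⅓)*183 = -2 + 61 = 59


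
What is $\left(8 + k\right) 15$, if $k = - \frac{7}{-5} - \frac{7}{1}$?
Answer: $36$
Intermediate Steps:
$k = - \frac{28}{5}$ ($k = \left(-7\right) \left(- \frac{1}{5}\right) - 7 = \frac{7}{5} - 7 = - \frac{28}{5} \approx -5.6$)
$\left(8 + k\right) 15 = \left(8 - \frac{28}{5}\right) 15 = \frac{12}{5} \cdot 15 = 36$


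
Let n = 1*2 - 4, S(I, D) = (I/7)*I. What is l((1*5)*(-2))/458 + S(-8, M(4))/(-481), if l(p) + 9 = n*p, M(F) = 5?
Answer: 7725/1542086 ≈ 0.0050095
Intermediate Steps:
S(I, D) = I²/7 (S(I, D) = (I*(⅐))*I = (I/7)*I = I²/7)
n = -2 (n = 2 - 4 = -2)
l(p) = -9 - 2*p
l((1*5)*(-2))/458 + S(-8, M(4))/(-481) = (-9 - 2*1*5*(-2))/458 + ((⅐)*(-8)²)/(-481) = (-9 - 10*(-2))*(1/458) + ((⅐)*64)*(-1/481) = (-9 - 2*(-10))*(1/458) + (64/7)*(-1/481) = (-9 + 20)*(1/458) - 64/3367 = 11*(1/458) - 64/3367 = 11/458 - 64/3367 = 7725/1542086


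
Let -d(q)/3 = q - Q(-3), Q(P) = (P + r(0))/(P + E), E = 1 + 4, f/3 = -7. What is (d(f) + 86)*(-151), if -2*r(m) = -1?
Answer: -87731/4 ≈ -21933.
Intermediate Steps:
f = -21 (f = 3*(-7) = -21)
r(m) = ½ (r(m) = -½*(-1) = ½)
E = 5
Q(P) = (½ + P)/(5 + P) (Q(P) = (P + ½)/(P + 5) = (½ + P)/(5 + P))
d(q) = -15/4 - 3*q (d(q) = -3*(q - (½ - 3)/(5 - 3)) = -3*(q - (-5)/(2*2)) = -3*(q - 1*(-5/4)) = -3*(q + 5/4) = -3*(5/4 + q) = -15/4 - 3*q)
(d(f) + 86)*(-151) = ((-15/4 - 3*(-21)) + 86)*(-151) = ((-15/4 + 63) + 86)*(-151) = (237/4 + 86)*(-151) = (581/4)*(-151) = -87731/4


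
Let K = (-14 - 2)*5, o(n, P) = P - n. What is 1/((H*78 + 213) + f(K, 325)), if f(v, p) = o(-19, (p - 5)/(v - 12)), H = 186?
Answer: 23/338940 ≈ 6.7859e-5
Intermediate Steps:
K = -80 (K = -16*5 = -80)
f(v, p) = 19 + (-5 + p)/(-12 + v) (f(v, p) = (p - 5)/(v - 12) - 1*(-19) = (-5 + p)/(-12 + v) + 19 = 19 + (-5 + p)/(-12 + v))
1/((H*78 + 213) + f(K, 325)) = 1/((186*78 + 213) + (-233 + 325 + 19*(-80))/(-12 - 80)) = 1/((14508 + 213) + (-233 + 325 - 1520)/(-92)) = 1/(14721 - 1/92*(-1428)) = 1/(14721 + 357/23) = 1/(338940/23) = 23/338940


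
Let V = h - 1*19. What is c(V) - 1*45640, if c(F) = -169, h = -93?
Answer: -45809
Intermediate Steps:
V = -112 (V = -93 - 1*19 = -93 - 19 = -112)
c(V) - 1*45640 = -169 - 1*45640 = -169 - 45640 = -45809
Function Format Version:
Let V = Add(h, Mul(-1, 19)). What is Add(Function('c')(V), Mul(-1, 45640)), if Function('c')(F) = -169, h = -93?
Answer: -45809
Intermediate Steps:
V = -112 (V = Add(-93, Mul(-1, 19)) = Add(-93, -19) = -112)
Add(Function('c')(V), Mul(-1, 45640)) = Add(-169, Mul(-1, 45640)) = Add(-169, -45640) = -45809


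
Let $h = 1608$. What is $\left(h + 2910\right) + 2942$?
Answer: $7460$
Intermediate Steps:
$\left(h + 2910\right) + 2942 = \left(1608 + 2910\right) + 2942 = 4518 + 2942 = 7460$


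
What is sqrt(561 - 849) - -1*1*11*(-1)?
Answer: -11 + 12*I*sqrt(2) ≈ -11.0 + 16.971*I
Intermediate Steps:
sqrt(561 - 849) - -1*1*11*(-1) = sqrt(-288) - (-1*11)*(-1) = 12*I*sqrt(2) - (-11)*(-1) = 12*I*sqrt(2) - 1*11 = 12*I*sqrt(2) - 11 = -11 + 12*I*sqrt(2)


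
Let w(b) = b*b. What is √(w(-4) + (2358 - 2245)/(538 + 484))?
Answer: √16827230/1022 ≈ 4.0138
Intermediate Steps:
w(b) = b²
√(w(-4) + (2358 - 2245)/(538 + 484)) = √((-4)² + (2358 - 2245)/(538 + 484)) = √(16 + 113/1022) = √(16465/1022) = √16827230/1022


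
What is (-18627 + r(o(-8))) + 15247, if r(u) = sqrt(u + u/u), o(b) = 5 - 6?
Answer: -3380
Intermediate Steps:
o(b) = -1
r(u) = sqrt(1 + u) (r(u) = sqrt(u + 1) = sqrt(1 + u))
(-18627 + r(o(-8))) + 15247 = (-18627 + sqrt(1 - 1)) + 15247 = (-18627 + sqrt(0)) + 15247 = (-18627 + 0) + 15247 = -18627 + 15247 = -3380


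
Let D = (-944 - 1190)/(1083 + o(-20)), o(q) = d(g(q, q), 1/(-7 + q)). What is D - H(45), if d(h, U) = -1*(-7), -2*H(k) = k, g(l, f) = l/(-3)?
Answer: 22391/1090 ≈ 20.542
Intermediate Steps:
g(l, f) = -l/3 (g(l, f) = l*(-⅓) = -l/3)
H(k) = -k/2
d(h, U) = 7
o(q) = 7
D = -1067/545 (D = (-944 - 1190)/(1083 + 7) = -2134/1090 = -2134*1/1090 = -1067/545 ≈ -1.9578)
D - H(45) = -1067/545 - (-1)*45/2 = -1067/545 - 1*(-45/2) = -1067/545 + 45/2 = 22391/1090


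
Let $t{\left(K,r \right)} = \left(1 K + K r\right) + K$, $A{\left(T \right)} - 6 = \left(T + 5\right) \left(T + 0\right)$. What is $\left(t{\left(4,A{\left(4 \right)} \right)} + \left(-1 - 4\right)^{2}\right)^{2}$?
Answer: $40401$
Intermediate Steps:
$A{\left(T \right)} = 6 + T \left(5 + T\right)$ ($A{\left(T \right)} = 6 + \left(T + 5\right) \left(T + 0\right) = 6 + \left(5 + T\right) T = 6 + T \left(5 + T\right)$)
$t{\left(K,r \right)} = 2 K + K r$ ($t{\left(K,r \right)} = \left(K + K r\right) + K = 2 K + K r$)
$\left(t{\left(4,A{\left(4 \right)} \right)} + \left(-1 - 4\right)^{2}\right)^{2} = \left(4 \left(2 + \left(6 + 4^{2} + 5 \cdot 4\right)\right) + \left(-1 - 4\right)^{2}\right)^{2} = \left(4 \left(2 + \left(6 + 16 + 20\right)\right) + \left(-5\right)^{2}\right)^{2} = \left(4 \left(2 + 42\right) + 25\right)^{2} = \left(4 \cdot 44 + 25\right)^{2} = \left(176 + 25\right)^{2} = 201^{2} = 40401$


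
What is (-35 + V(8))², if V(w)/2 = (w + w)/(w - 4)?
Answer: 729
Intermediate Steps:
V(w) = 4*w/(-4 + w) (V(w) = 2*((w + w)/(w - 4)) = 2*((2*w)/(-4 + w)) = 2*(2*w/(-4 + w)) = 4*w/(-4 + w))
(-35 + V(8))² = (-35 + 4*8/(-4 + 8))² = (-35 + 4*8/4)² = (-35 + 4*8*(¼))² = (-35 + 8)² = (-27)² = 729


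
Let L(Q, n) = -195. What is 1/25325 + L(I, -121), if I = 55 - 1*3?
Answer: -4938374/25325 ≈ -195.00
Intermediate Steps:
I = 52 (I = 55 - 3 = 52)
1/25325 + L(I, -121) = 1/25325 - 195 = -4938374/25325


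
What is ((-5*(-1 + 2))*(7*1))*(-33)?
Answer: 1155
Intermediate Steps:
((-5*(-1 + 2))*(7*1))*(-33) = (-5*1*7)*(-33) = -5*7*(-33) = -35*(-33) = 1155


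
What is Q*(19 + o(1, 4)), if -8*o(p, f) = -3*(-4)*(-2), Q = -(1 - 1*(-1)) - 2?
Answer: -88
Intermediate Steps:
Q = -4 (Q = -(1 + 1) - 2 = -1*2 - 2 = -2 - 2 = -4)
o(p, f) = 3 (o(p, f) = -(-3*(-4))*(-2)/8 = -3*(-2)/2 = -⅛*(-24) = 3)
Q*(19 + o(1, 4)) = -4*(19 + 3) = -4*22 = -88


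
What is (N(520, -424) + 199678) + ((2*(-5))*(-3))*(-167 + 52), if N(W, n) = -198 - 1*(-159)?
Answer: 196189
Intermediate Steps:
N(W, n) = -39 (N(W, n) = -198 + 159 = -39)
(N(520, -424) + 199678) + ((2*(-5))*(-3))*(-167 + 52) = (-39 + 199678) + ((2*(-5))*(-3))*(-167 + 52) = 199639 - 10*(-3)*(-115) = 199639 + 30*(-115) = 199639 - 3450 = 196189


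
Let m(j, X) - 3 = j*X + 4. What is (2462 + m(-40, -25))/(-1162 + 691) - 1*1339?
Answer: -634138/471 ≈ -1346.4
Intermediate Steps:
m(j, X) = 7 + X*j (m(j, X) = 3 + (j*X + 4) = 3 + (X*j + 4) = 3 + (4 + X*j) = 7 + X*j)
(2462 + m(-40, -25))/(-1162 + 691) - 1*1339 = (2462 + (7 - 25*(-40)))/(-1162 + 691) - 1*1339 = (2462 + (7 + 1000))/(-471) - 1339 = (2462 + 1007)*(-1/471) - 1339 = 3469*(-1/471) - 1339 = -3469/471 - 1339 = -634138/471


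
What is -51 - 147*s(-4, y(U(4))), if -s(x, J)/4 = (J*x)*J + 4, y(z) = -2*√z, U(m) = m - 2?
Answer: -16515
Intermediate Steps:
U(m) = -2 + m
s(x, J) = -16 - 4*x*J² (s(x, J) = -4*((J*x)*J + 4) = -4*(x*J² + 4) = -4*(4 + x*J²) = -16 - 4*x*J²)
-51 - 147*s(-4, y(U(4))) = -51 - 147*(-16 - 4*(-4)*(-2*√(-2 + 4))²) = -51 - 147*(-16 - 4*(-4)*(-2*√2)²) = -51 - 147*(-16 - 4*(-4)*8) = -51 - 147*(-16 + 128) = -51 - 147*112 = -51 - 16464 = -16515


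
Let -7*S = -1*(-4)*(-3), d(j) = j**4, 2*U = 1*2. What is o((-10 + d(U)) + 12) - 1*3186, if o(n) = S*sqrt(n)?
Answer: -3186 + 12*sqrt(3)/7 ≈ -3183.0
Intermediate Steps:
U = 1 (U = (1*2)/2 = (1/2)*2 = 1)
S = 12/7 (S = -(-1*(-4))*(-3)/7 = -4*(-3)/7 = -1/7*(-12) = 12/7 ≈ 1.7143)
o(n) = 12*sqrt(n)/7
o((-10 + d(U)) + 12) - 1*3186 = 12*sqrt((-10 + 1**4) + 12)/7 - 1*3186 = 12*sqrt((-10 + 1) + 12)/7 - 3186 = 12*sqrt(-9 + 12)/7 - 3186 = 12*sqrt(3)/7 - 3186 = -3186 + 12*sqrt(3)/7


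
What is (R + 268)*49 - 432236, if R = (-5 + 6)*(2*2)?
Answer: -418908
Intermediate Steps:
R = 4 (R = 1*4 = 4)
(R + 268)*49 - 432236 = (4 + 268)*49 - 432236 = 272*49 - 432236 = 13328 - 432236 = -418908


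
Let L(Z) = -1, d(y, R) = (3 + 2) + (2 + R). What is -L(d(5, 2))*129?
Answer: 129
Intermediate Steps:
d(y, R) = 7 + R (d(y, R) = 5 + (2 + R) = 7 + R)
-L(d(5, 2))*129 = -(-1)*129 = -1*(-129) = 129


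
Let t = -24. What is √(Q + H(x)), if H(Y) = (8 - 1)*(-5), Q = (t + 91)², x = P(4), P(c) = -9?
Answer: √4454 ≈ 66.738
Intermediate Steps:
x = -9
Q = 4489 (Q = (-24 + 91)² = 67² = 4489)
H(Y) = -35 (H(Y) = 7*(-5) = -35)
√(Q + H(x)) = √(4489 - 35) = √4454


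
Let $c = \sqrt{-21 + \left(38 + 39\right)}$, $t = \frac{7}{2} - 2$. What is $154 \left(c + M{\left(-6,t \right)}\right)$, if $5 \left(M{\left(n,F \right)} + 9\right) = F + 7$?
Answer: $- \frac{5621}{5} + 308 \sqrt{14} \approx 28.23$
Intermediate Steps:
$t = \frac{3}{2}$ ($t = 7 \cdot \frac{1}{2} - 2 = \frac{7}{2} - 2 = \frac{3}{2} \approx 1.5$)
$M{\left(n,F \right)} = - \frac{38}{5} + \frac{F}{5}$ ($M{\left(n,F \right)} = -9 + \frac{F + 7}{5} = -9 + \frac{7 + F}{5} = -9 + \left(\frac{7}{5} + \frac{F}{5}\right) = - \frac{38}{5} + \frac{F}{5}$)
$c = 2 \sqrt{14}$ ($c = \sqrt{-21 + 77} = \sqrt{56} = 2 \sqrt{14} \approx 7.4833$)
$154 \left(c + M{\left(-6,t \right)}\right) = 154 \left(2 \sqrt{14} + \left(- \frac{38}{5} + \frac{1}{5} \cdot \frac{3}{2}\right)\right) = 154 \left(2 \sqrt{14} + \left(- \frac{38}{5} + \frac{3}{10}\right)\right) = 154 \left(2 \sqrt{14} - \frac{73}{10}\right) = 154 \left(- \frac{73}{10} + 2 \sqrt{14}\right) = - \frac{5621}{5} + 308 \sqrt{14}$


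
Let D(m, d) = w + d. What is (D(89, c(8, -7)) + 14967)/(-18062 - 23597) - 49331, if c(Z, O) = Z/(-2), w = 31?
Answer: -2055095123/41659 ≈ -49331.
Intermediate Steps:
c(Z, O) = -Z/2 (c(Z, O) = Z*(-1/2) = -Z/2)
D(m, d) = 31 + d
(D(89, c(8, -7)) + 14967)/(-18062 - 23597) - 49331 = ((31 - 1/2*8) + 14967)/(-18062 - 23597) - 49331 = ((31 - 4) + 14967)/(-41659) - 49331 = (27 + 14967)*(-1/41659) - 49331 = 14994*(-1/41659) - 49331 = -14994/41659 - 49331 = -2055095123/41659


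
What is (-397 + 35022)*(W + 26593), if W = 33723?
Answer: 2088441500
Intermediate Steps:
(-397 + 35022)*(W + 26593) = (-397 + 35022)*(33723 + 26593) = 34625*60316 = 2088441500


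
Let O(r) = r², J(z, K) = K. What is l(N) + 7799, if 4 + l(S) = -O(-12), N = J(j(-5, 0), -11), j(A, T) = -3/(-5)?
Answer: 7651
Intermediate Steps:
j(A, T) = ⅗ (j(A, T) = -3*(-⅕) = ⅗)
N = -11
l(S) = -148 (l(S) = -4 - 1*(-12)² = -4 - 1*144 = -4 - 144 = -148)
l(N) + 7799 = -148 + 7799 = 7651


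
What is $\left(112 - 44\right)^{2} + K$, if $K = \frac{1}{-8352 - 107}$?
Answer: $\frac{39114415}{8459} \approx 4624.0$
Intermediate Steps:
$K = - \frac{1}{8459}$ ($K = \frac{1}{-8459} = - \frac{1}{8459} \approx -0.00011822$)
$\left(112 - 44\right)^{2} + K = \left(112 - 44\right)^{2} - \frac{1}{8459} = 68^{2} - \frac{1}{8459} = 4624 - \frac{1}{8459} = \frac{39114415}{8459}$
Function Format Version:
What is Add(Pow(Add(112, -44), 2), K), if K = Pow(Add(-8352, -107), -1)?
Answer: Rational(39114415, 8459) ≈ 4624.0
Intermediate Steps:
K = Rational(-1, 8459) (K = Pow(-8459, -1) = Rational(-1, 8459) ≈ -0.00011822)
Add(Pow(Add(112, -44), 2), K) = Add(Pow(Add(112, -44), 2), Rational(-1, 8459)) = Add(Pow(68, 2), Rational(-1, 8459)) = Add(4624, Rational(-1, 8459)) = Rational(39114415, 8459)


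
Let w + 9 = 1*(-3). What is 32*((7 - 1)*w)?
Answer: -2304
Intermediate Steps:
w = -12 (w = -9 + 1*(-3) = -9 - 3 = -12)
32*((7 - 1)*w) = 32*((7 - 1)*(-12)) = 32*(6*(-12)) = 32*(-72) = -2304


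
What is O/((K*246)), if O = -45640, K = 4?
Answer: -5705/123 ≈ -46.382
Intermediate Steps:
O/((K*246)) = -45640/(4*246) = -45640/984 = -45640*1/984 = -5705/123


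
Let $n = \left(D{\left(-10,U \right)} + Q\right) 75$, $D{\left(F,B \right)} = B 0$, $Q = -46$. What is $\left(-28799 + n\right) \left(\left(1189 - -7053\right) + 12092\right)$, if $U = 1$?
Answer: $-655751166$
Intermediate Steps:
$D{\left(F,B \right)} = 0$
$n = -3450$ ($n = \left(0 - 46\right) 75 = \left(-46\right) 75 = -3450$)
$\left(-28799 + n\right) \left(\left(1189 - -7053\right) + 12092\right) = \left(-28799 - 3450\right) \left(\left(1189 - -7053\right) + 12092\right) = - 32249 \left(\left(1189 + 7053\right) + 12092\right) = - 32249 \left(8242 + 12092\right) = \left(-32249\right) 20334 = -655751166$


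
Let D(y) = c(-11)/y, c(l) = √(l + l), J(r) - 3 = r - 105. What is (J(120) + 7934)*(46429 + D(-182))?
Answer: 369203408 - 568*I*√22/13 ≈ 3.692e+8 - 204.94*I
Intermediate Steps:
J(r) = -102 + r (J(r) = 3 + (r - 105) = 3 + (-105 + r) = -102 + r)
c(l) = √2*√l (c(l) = √(2*l) = √2*√l)
D(y) = I*√22/y (D(y) = (√2*√(-11))/y = (√2*(I*√11))/y = (I*√22)/y = I*√22/y)
(J(120) + 7934)*(46429 + D(-182)) = ((-102 + 120) + 7934)*(46429 + I*√22/(-182)) = (18 + 7934)*(46429 + I*√22*(-1/182)) = 7952*(46429 - I*√22/182) = 369203408 - 568*I*√22/13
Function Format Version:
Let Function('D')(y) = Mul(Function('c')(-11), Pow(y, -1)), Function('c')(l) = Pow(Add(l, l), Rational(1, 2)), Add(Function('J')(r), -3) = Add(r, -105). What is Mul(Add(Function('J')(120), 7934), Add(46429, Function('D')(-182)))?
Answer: Add(369203408, Mul(Rational(-568, 13), I, Pow(22, Rational(1, 2)))) ≈ Add(3.6920e+8, Mul(-204.94, I))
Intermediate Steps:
Function('J')(r) = Add(-102, r) (Function('J')(r) = Add(3, Add(r, -105)) = Add(3, Add(-105, r)) = Add(-102, r))
Function('c')(l) = Mul(Pow(2, Rational(1, 2)), Pow(l, Rational(1, 2))) (Function('c')(l) = Pow(Mul(2, l), Rational(1, 2)) = Mul(Pow(2, Rational(1, 2)), Pow(l, Rational(1, 2))))
Function('D')(y) = Mul(I, Pow(22, Rational(1, 2)), Pow(y, -1)) (Function('D')(y) = Mul(Mul(Pow(2, Rational(1, 2)), Pow(-11, Rational(1, 2))), Pow(y, -1)) = Mul(Mul(Pow(2, Rational(1, 2)), Mul(I, Pow(11, Rational(1, 2)))), Pow(y, -1)) = Mul(Mul(I, Pow(22, Rational(1, 2))), Pow(y, -1)) = Mul(I, Pow(22, Rational(1, 2)), Pow(y, -1)))
Mul(Add(Function('J')(120), 7934), Add(46429, Function('D')(-182))) = Mul(Add(Add(-102, 120), 7934), Add(46429, Mul(I, Pow(22, Rational(1, 2)), Pow(-182, -1)))) = Mul(Add(18, 7934), Add(46429, Mul(I, Pow(22, Rational(1, 2)), Rational(-1, 182)))) = Mul(7952, Add(46429, Mul(Rational(-1, 182), I, Pow(22, Rational(1, 2))))) = Add(369203408, Mul(Rational(-568, 13), I, Pow(22, Rational(1, 2))))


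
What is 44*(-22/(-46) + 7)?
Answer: 7568/23 ≈ 329.04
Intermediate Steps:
44*(-22/(-46) + 7) = 44*(-22*(-1/46) + 7) = 44*(11/23 + 7) = 44*(172/23) = 7568/23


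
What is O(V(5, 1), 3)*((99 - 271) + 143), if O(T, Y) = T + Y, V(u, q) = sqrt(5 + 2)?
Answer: -87 - 29*sqrt(7) ≈ -163.73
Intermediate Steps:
V(u, q) = sqrt(7)
O(V(5, 1), 3)*((99 - 271) + 143) = (sqrt(7) + 3)*((99 - 271) + 143) = (3 + sqrt(7))*(-172 + 143) = (3 + sqrt(7))*(-29) = -87 - 29*sqrt(7)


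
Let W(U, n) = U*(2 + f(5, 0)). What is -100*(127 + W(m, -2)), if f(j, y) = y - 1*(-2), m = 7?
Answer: -15500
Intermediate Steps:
f(j, y) = 2 + y (f(j, y) = y + 2 = 2 + y)
W(U, n) = 4*U (W(U, n) = U*(2 + (2 + 0)) = U*(2 + 2) = U*4 = 4*U)
-100*(127 + W(m, -2)) = -100*(127 + 4*7) = -100*(127 + 28) = -100*155 = -15500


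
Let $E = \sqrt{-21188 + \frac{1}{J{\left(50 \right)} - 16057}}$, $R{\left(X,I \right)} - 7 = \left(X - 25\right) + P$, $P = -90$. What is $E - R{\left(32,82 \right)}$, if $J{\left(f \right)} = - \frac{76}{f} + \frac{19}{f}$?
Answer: $76 + \frac{i \sqrt{13659048718096362}}{802907} \approx 76.0 + 145.56 i$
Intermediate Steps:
$J{\left(f \right)} = - \frac{57}{f}$
$R{\left(X,I \right)} = -108 + X$ ($R{\left(X,I \right)} = 7 + \left(\left(X - 25\right) - 90\right) = 7 + \left(\left(-25 + X\right) - 90\right) = 7 + \left(-115 + X\right) = -108 + X$)
$E = \frac{i \sqrt{13659048718096362}}{802907}$ ($E = \sqrt{-21188 + \frac{1}{- \frac{57}{50} - 16057}} = \sqrt{-21188 + \frac{1}{- \frac{802907}{50}}} = \sqrt{-21188 - \frac{50}{802907}} = \sqrt{- \frac{17011993566}{802907}} = \frac{i \sqrt{13659048718096362}}{802907} \approx 145.56 i$)
$E - R{\left(32,82 \right)} = \frac{i \sqrt{13659048718096362}}{802907} - \left(-108 + 32\right) = \frac{i \sqrt{13659048718096362}}{802907} - -76 = \frac{i \sqrt{13659048718096362}}{802907} + 76 = 76 + \frac{i \sqrt{13659048718096362}}{802907}$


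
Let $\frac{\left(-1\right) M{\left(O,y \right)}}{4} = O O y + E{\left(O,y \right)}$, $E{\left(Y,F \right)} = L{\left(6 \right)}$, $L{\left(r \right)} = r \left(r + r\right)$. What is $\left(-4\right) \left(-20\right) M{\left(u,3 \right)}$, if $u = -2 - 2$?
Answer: $-38400$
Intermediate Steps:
$L{\left(r \right)} = 2 r^{2}$ ($L{\left(r \right)} = r 2 r = 2 r^{2}$)
$u = -4$
$E{\left(Y,F \right)} = 72$ ($E{\left(Y,F \right)} = 2 \cdot 6^{2} = 2 \cdot 36 = 72$)
$M{\left(O,y \right)} = -288 - 4 y O^{2}$ ($M{\left(O,y \right)} = - 4 \left(O O y + 72\right) = - 4 \left(O^{2} y + 72\right) = - 4 \left(y O^{2} + 72\right) = - 4 \left(72 + y O^{2}\right) = -288 - 4 y O^{2}$)
$\left(-4\right) \left(-20\right) M{\left(u,3 \right)} = \left(-4\right) \left(-20\right) \left(-288 - 12 \left(-4\right)^{2}\right) = 80 \left(-288 - 12 \cdot 16\right) = 80 \left(-288 - 192\right) = 80 \left(-480\right) = -38400$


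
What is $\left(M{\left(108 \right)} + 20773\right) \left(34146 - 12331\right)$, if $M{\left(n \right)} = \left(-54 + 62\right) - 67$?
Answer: $451875910$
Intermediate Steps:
$M{\left(n \right)} = -59$ ($M{\left(n \right)} = 8 - 67 = -59$)
$\left(M{\left(108 \right)} + 20773\right) \left(34146 - 12331\right) = \left(-59 + 20773\right) \left(34146 - 12331\right) = 20714 \cdot 21815 = 451875910$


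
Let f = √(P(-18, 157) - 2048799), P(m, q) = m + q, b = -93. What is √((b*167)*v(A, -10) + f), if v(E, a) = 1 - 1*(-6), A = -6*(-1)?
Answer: √(-108717 + 2*I*√512165) ≈ 2.17 + 329.73*I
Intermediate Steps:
A = 6
v(E, a) = 7 (v(E, a) = 1 + 6 = 7)
f = 2*I*√512165 (f = √((-18 + 157) - 2048799) = √(139 - 2048799) = √(-2048660) = 2*I*√512165 ≈ 1431.3*I)
√((b*167)*v(A, -10) + f) = √(-93*167*7 + 2*I*√512165) = √(-15531*7 + 2*I*√512165) = √(-108717 + 2*I*√512165)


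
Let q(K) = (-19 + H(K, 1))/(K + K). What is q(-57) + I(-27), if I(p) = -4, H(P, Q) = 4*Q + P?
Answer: -64/19 ≈ -3.3684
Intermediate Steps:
H(P, Q) = P + 4*Q
q(K) = (-15 + K)/(2*K) (q(K) = (-19 + (K + 4*1))/(K + K) = (-19 + (K + 4))/((2*K)) = (-19 + (4 + K))*(1/(2*K)) = (-15 + K)*(1/(2*K)) = (-15 + K)/(2*K))
q(-57) + I(-27) = (1/2)*(-15 - 57)/(-57) - 4 = (1/2)*(-1/57)*(-72) - 4 = 12/19 - 4 = -64/19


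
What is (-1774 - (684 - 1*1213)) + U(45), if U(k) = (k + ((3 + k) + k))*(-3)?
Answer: -1659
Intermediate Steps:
U(k) = -9 - 9*k (U(k) = (k + (3 + 2*k))*(-3) = (3 + 3*k)*(-3) = -9 - 9*k)
(-1774 - (684 - 1*1213)) + U(45) = (-1774 - (684 - 1*1213)) + (-9 - 9*45) = (-1774 - (684 - 1213)) + (-9 - 405) = (-1774 - 1*(-529)) - 414 = (-1774 + 529) - 414 = -1245 - 414 = -1659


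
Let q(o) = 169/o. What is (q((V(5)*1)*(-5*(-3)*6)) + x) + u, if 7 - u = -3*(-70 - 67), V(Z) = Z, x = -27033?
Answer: -12346481/450 ≈ -27437.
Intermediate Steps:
u = -404 (u = 7 - (-3)*(-70 - 67) = 7 - (-3)*(-137) = 7 - 1*411 = 7 - 411 = -404)
(q((V(5)*1)*(-5*(-3)*6)) + x) + u = (169/(((5*1)*(-5*(-3)*6))) - 27033) - 404 = (169/((5*(15*6))) - 27033) - 404 = (169/((5*90)) - 27033) - 404 = (169/450 - 27033) - 404 = -12164681/450 - 404 = -12346481/450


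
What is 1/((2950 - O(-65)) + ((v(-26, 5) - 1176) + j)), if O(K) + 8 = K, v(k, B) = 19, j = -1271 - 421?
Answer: 1/174 ≈ 0.0057471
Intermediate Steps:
j = -1692
O(K) = -8 + K
1/((2950 - O(-65)) + ((v(-26, 5) - 1176) + j)) = 1/((2950 - (-8 - 65)) + ((19 - 1176) - 1692)) = 1/((2950 - 1*(-73)) + (-1157 - 1692)) = 1/((2950 + 73) - 2849) = 1/(3023 - 2849) = 1/174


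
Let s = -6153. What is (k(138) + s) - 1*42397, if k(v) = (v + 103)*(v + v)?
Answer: 17966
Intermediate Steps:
k(v) = 2*v*(103 + v) (k(v) = (103 + v)*(2*v) = 2*v*(103 + v))
(k(138) + s) - 1*42397 = (2*138*(103 + 138) - 6153) - 1*42397 = (2*138*241 - 6153) - 42397 = (66516 - 6153) - 42397 = 60363 - 42397 = 17966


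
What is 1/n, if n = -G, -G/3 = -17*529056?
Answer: -1/26981856 ≈ -3.7062e-8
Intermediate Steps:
G = 26981856 (G = -(-51)*529056 = -3*(-8993952) = 26981856)
n = -26981856 (n = -1*26981856 = -26981856)
1/n = 1/(-26981856) = -1/26981856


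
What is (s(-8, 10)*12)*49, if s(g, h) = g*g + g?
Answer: 32928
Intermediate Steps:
s(g, h) = g + g² (s(g, h) = g² + g = g + g²)
(s(-8, 10)*12)*49 = (-8*(1 - 8)*12)*49 = (-8*(-7)*12)*49 = (56*12)*49 = 672*49 = 32928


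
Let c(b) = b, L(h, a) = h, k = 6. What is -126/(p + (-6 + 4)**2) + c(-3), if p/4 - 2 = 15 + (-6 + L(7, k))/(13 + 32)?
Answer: -7701/1622 ≈ -4.7478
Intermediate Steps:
p = 3064/45 (p = 8 + 4*(15 + (-6 + 7)/(13 + 32)) = 8 + 4*(15 + 1/45) = 8 + 4*(676/45) = 8 + 2704/45 = 3064/45 ≈ 68.089)
-126/(p + (-6 + 4)**2) + c(-3) = -126/(3064/45 + (-6 + 4)**2) - 3 = -126/(3064/45 + (-2)**2) - 3 = -126/(3064/45 + 4) - 3 = -126/3244/45 - 3 = -126*45/3244 - 3 = -2835/1622 - 3 = -7701/1622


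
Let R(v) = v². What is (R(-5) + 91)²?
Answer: 13456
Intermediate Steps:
(R(-5) + 91)² = ((-5)² + 91)² = (25 + 91)² = 116² = 13456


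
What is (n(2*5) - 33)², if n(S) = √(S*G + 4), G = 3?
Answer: (33 - √34)² ≈ 738.16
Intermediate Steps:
n(S) = √(4 + 3*S) (n(S) = √(S*3 + 4) = √(3*S + 4) = √(4 + 3*S))
(n(2*5) - 33)² = (√(4 + 3*(2*5)) - 33)² = (√(4 + 3*10) - 33)² = (√(4 + 30) - 33)² = (√34 - 33)² = (-33 + √34)²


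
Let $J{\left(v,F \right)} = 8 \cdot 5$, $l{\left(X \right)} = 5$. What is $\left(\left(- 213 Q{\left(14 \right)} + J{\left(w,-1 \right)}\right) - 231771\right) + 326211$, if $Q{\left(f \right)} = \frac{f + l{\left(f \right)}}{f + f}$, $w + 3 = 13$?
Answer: $\frac{2641393}{28} \approx 94336.0$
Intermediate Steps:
$w = 10$ ($w = -3 + 13 = 10$)
$Q{\left(f \right)} = \frac{5 + f}{2 f}$ ($Q{\left(f \right)} = \frac{f + 5}{f + f} = \frac{5 + f}{2 f}$)
$J{\left(v,F \right)} = 40$
$\left(\left(- 213 Q{\left(14 \right)} + J{\left(w,-1 \right)}\right) - 231771\right) + 326211 = \left(\left(- 213 \frac{5 + 14}{2 \cdot 14} + 40\right) - 231771\right) + 326211 = \left(\left(- 213 \cdot \frac{1}{2} \cdot \frac{1}{14} \cdot 19 + 40\right) - 231771\right) + 326211 = \left(\left(\left(-213\right) \frac{19}{28} + 40\right) - 231771\right) + 326211 = \left(\left(- \frac{4047}{28} + 40\right) - 231771\right) + 326211 = \left(- \frac{2927}{28} - 231771\right) + 326211 = - \frac{6492515}{28} + 326211 = \frac{2641393}{28}$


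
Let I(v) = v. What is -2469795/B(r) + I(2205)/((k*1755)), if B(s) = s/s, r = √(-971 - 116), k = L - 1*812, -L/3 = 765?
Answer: -299272469584/121173 ≈ -2.4698e+6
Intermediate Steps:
L = -2295 (L = -3*765 = -2295)
k = -3107 (k = -2295 - 1*812 = -2295 - 812 = -3107)
r = I*√1087 (r = √(-1087) = I*√1087 ≈ 32.97*I)
B(s) = 1
-2469795/B(r) + I(2205)/((k*1755)) = -2469795/1 + 2205/((-3107*1755)) = -2469795*1 + 2205/(-5452785) = -2469795 + 2205*(-1/5452785) = -2469795 - 49/121173 = -299272469584/121173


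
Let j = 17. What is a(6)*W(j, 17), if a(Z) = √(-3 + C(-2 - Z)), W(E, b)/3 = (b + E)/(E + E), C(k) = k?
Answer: 3*I*√11 ≈ 9.9499*I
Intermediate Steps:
W(E, b) = 3*(E + b)/(2*E) (W(E, b) = 3*((b + E)/(E + E)) = 3*((E + b)/((2*E))) = 3*((E + b)*(1/(2*E))) = 3*((E + b)/(2*E)) = 3*(E + b)/(2*E))
a(Z) = √(-5 - Z) (a(Z) = √(-3 + (-2 - Z)) = √(-5 - Z))
a(6)*W(j, 17) = √(-5 - 1*6)*((3/2)*(17 + 17)/17) = √(-5 - 6)*((3/2)*(1/17)*34) = √(-11)*3 = (I*√11)*3 = 3*I*√11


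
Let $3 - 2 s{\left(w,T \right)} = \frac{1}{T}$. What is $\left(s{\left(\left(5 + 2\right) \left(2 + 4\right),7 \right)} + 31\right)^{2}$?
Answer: $\frac{51529}{49} \approx 1051.6$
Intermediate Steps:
$s{\left(w,T \right)} = \frac{3}{2} - \frac{1}{2 T}$
$\left(s{\left(\left(5 + 2\right) \left(2 + 4\right),7 \right)} + 31\right)^{2} = \left(\frac{-1 + 3 \cdot 7}{2 \cdot 7} + 31\right)^{2} = \left(\frac{1}{2} \cdot \frac{1}{7} \left(-1 + 21\right) + 31\right)^{2} = \left(\frac{1}{2} \cdot \frac{1}{7} \cdot 20 + 31\right)^{2} = \left(\frac{10}{7} + 31\right)^{2} = \left(\frac{227}{7}\right)^{2} = \frac{51529}{49}$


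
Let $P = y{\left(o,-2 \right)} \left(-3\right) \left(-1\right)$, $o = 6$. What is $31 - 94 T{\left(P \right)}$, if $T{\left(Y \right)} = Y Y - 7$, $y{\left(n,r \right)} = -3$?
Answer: $-6925$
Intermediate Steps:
$P = -9$ ($P = \left(-3\right) \left(-3\right) \left(-1\right) = 9 \left(-1\right) = -9$)
$T{\left(Y \right)} = -7 + Y^{2}$ ($T{\left(Y \right)} = Y^{2} - 7 = -7 + Y^{2}$)
$31 - 94 T{\left(P \right)} = 31 - 94 \left(-7 + \left(-9\right)^{2}\right) = 31 - 94 \left(-7 + 81\right) = 31 - 6956 = -6925$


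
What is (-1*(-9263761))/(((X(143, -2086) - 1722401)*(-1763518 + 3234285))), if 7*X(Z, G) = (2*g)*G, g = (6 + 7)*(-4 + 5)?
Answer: -9263761/2544646054283 ≈ -3.6405e-6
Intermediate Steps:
g = 13 (g = 13*1 = 13)
X(Z, G) = 26*G/7 (X(Z, G) = ((2*13)*G)/7 = (26*G)/7 = 26*G/7)
(-1*(-9263761))/(((X(143, -2086) - 1722401)*(-1763518 + 3234285))) = (-1*(-9263761))/((((26/7)*(-2086) - 1722401)*(-1763518 + 3234285))) = 9263761/(((-7748 - 1722401)*1470767)) = 9263761/((-1730149*1470767)) = 9263761/(-2544646054283) = 9263761*(-1/2544646054283) = -9263761/2544646054283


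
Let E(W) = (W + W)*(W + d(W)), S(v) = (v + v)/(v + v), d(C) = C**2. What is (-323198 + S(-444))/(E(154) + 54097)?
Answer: -323197/7406057 ≈ -0.043640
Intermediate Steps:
S(v) = 1 (S(v) = (2*v)/((2*v)) = (2*v)*(1/(2*v)) = 1)
E(W) = 2*W*(W + W**2) (E(W) = (W + W)*(W + W**2) = (2*W)*(W + W**2) = 2*W*(W + W**2))
(-323198 + S(-444))/(E(154) + 54097) = (-323198 + 1)/(2*154**2*(1 + 154) + 54097) = -323197/(2*23716*155 + 54097) = -323197/(7351960 + 54097) = -323197/7406057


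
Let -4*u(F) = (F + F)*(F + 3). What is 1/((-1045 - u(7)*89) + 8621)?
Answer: 1/10691 ≈ 9.3537e-5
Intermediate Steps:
u(F) = -F*(3 + F)/2 (u(F) = -(F + F)*(F + 3)/4 = -2*F*(3 + F)/4 = -F*(3 + F)/2)
1/((-1045 - u(7)*89) + 8621) = 1/((-1045 - (-½*7*(3 + 7))*89) + 8621) = 1/((-1045 - (-½*7*10)*89) + 8621) = 1/((-1045 - (-35)*89) + 8621) = 1/((-1045 - 1*(-3115)) + 8621) = 1/((-1045 + 3115) + 8621) = 1/(2070 + 8621) = 1/10691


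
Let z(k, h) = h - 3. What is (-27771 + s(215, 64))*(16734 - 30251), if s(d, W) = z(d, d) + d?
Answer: 369608848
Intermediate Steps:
z(k, h) = -3 + h
s(d, W) = -3 + 2*d (s(d, W) = (-3 + d) + d = -3 + 2*d)
(-27771 + s(215, 64))*(16734 - 30251) = (-27771 + (-3 + 2*215))*(16734 - 30251) = (-27771 + (-3 + 430))*(-13517) = (-27771 + 427)*(-13517) = -27344*(-13517) = 369608848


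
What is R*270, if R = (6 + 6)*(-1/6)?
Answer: -540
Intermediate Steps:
R = -2 (R = 12*(-1*⅙) = 12*(-⅙) = -2)
R*270 = -2*270 = -540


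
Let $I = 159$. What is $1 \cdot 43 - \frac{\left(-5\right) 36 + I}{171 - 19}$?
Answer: $\frac{6557}{152} \approx 43.138$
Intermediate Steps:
$1 \cdot 43 - \frac{\left(-5\right) 36 + I}{171 - 19} = 1 \cdot 43 - \frac{\left(-5\right) 36 + 159}{171 - 19} = 43 - \frac{-180 + 159}{152} = 43 - \left(-21\right) \frac{1}{152} = 43 - - \frac{21}{152} = 43 + \frac{21}{152} = \frac{6557}{152}$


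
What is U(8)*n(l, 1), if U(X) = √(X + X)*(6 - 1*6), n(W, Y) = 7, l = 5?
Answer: 0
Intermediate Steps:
U(X) = 0 (U(X) = √(2*X)*(6 - 6) = (√2*√X)*0 = 0)
U(8)*n(l, 1) = 0*7 = 0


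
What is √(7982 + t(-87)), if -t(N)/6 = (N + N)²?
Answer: I*√173674 ≈ 416.74*I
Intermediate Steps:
t(N) = -24*N² (t(N) = -6*(N + N)² = -6*4*N² = -24*N²)
√(7982 + t(-87)) = √(7982 - 24*(-87)²) = √(7982 - 24*7569) = √(7982 - 181656) = √(-173674) = I*√173674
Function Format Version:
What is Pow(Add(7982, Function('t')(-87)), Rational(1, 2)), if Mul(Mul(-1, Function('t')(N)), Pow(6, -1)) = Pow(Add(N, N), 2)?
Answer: Mul(I, Pow(173674, Rational(1, 2))) ≈ Mul(416.74, I)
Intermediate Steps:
Function('t')(N) = Mul(-24, Pow(N, 2)) (Function('t')(N) = Mul(-6, Pow(Add(N, N), 2)) = Mul(-6, Pow(Mul(2, N), 2)) = Mul(-6, Mul(4, Pow(N, 2))) = Mul(-24, Pow(N, 2)))
Pow(Add(7982, Function('t')(-87)), Rational(1, 2)) = Pow(Add(7982, Mul(-24, Pow(-87, 2))), Rational(1, 2)) = Pow(Add(7982, Mul(-24, 7569)), Rational(1, 2)) = Pow(Add(7982, -181656), Rational(1, 2)) = Pow(-173674, Rational(1, 2)) = Mul(I, Pow(173674, Rational(1, 2)))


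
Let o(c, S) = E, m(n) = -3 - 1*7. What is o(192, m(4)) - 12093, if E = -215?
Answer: -12308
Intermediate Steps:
m(n) = -10 (m(n) = -3 - 7 = -10)
o(c, S) = -215
o(192, m(4)) - 12093 = -215 - 12093 = -12308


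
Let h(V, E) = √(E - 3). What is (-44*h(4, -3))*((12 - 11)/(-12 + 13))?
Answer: -44*I*√6 ≈ -107.78*I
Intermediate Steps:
h(V, E) = √(-3 + E)
(-44*h(4, -3))*((12 - 11)/(-12 + 13)) = (-44*√(-3 - 3))*((12 - 11)/(-12 + 13)) = (-44*I*√6)*(1/1) = (-44*I*√6)*(1*1) = -44*I*√6*1 = -44*I*√6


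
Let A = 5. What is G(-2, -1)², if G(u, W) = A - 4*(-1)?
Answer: 81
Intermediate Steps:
G(u, W) = 9 (G(u, W) = 5 - 4*(-1) = 5 - 1*(-4) = 5 + 4 = 9)
G(-2, -1)² = 9² = 81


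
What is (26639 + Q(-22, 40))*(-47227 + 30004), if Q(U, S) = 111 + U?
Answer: -460336344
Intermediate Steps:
(26639 + Q(-22, 40))*(-47227 + 30004) = (26639 + (111 - 22))*(-47227 + 30004) = (26639 + 89)*(-17223) = 26728*(-17223) = -460336344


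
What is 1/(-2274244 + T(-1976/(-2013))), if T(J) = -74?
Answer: -1/2274318 ≈ -4.3969e-7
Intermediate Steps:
1/(-2274244 + T(-1976/(-2013))) = 1/(-2274244 - 74) = 1/(-2274318) = -1/2274318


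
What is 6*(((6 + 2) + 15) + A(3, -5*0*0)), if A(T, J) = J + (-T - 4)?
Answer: 96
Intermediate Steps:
A(T, J) = -4 + J - T (A(T, J) = J + (-4 - T) = -4 + J - T)
6*(((6 + 2) + 15) + A(3, -5*0*0)) = 6*(((6 + 2) + 15) + (-4 - 5*0*0 - 1*3)) = 6*((8 + 15) + (-4 + 0*0 - 3)) = 6*(23 + (-4 + 0 - 3)) = 6*(23 - 7) = 6*16 = 96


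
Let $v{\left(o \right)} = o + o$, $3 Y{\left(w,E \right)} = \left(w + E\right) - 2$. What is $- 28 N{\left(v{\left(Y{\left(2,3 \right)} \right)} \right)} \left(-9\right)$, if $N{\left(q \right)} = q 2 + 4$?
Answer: $2016$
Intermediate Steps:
$Y{\left(w,E \right)} = - \frac{2}{3} + \frac{E}{3} + \frac{w}{3}$ ($Y{\left(w,E \right)} = \frac{\left(w + E\right) - 2}{3} = \frac{\left(E + w\right) - 2}{3} = \frac{-2 + E + w}{3} = - \frac{2}{3} + \frac{E}{3} + \frac{w}{3}$)
$v{\left(o \right)} = 2 o$
$N{\left(q \right)} = 4 + 2 q$ ($N{\left(q \right)} = 2 q + 4 = 4 + 2 q$)
$- 28 N{\left(v{\left(Y{\left(2,3 \right)} \right)} \right)} \left(-9\right) = - 28 \left(4 + 2 \cdot 2 \left(- \frac{2}{3} + \frac{1}{3} \cdot 3 + \frac{1}{3} \cdot 2\right)\right) \left(-9\right) = - 28 \left(4 + 2 \cdot 2 \left(- \frac{2}{3} + 1 + \frac{2}{3}\right)\right) \left(-9\right) = - 28 \left(4 + 2 \cdot 2 \cdot 1\right) \left(-9\right) = - 28 \left(4 + 2 \cdot 2\right) \left(-9\right) = - 28 \left(4 + 4\right) \left(-9\right) = \left(-28\right) 8 \left(-9\right) = \left(-224\right) \left(-9\right) = 2016$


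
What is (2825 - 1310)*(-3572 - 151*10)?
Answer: -7699230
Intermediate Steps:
(2825 - 1310)*(-3572 - 151*10) = 1515*(-3572 - 1510) = 1515*(-5082) = -7699230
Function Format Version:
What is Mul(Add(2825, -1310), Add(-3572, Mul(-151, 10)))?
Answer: -7699230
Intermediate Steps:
Mul(Add(2825, -1310), Add(-3572, Mul(-151, 10))) = Mul(1515, Add(-3572, -1510)) = Mul(1515, -5082) = -7699230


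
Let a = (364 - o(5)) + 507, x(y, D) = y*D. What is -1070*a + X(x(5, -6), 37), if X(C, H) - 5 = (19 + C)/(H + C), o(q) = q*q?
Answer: -6336516/7 ≈ -9.0522e+5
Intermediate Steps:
o(q) = q**2
x(y, D) = D*y
X(C, H) = 5 + (19 + C)/(C + H) (X(C, H) = 5 + (19 + C)/(H + C) = 5 + (19 + C)/(C + H))
a = 846 (a = (364 - 1*5**2) + 507 = (364 - 1*25) + 507 = (364 - 25) + 507 = 339 + 507 = 846)
-1070*a + X(x(5, -6), 37) = -1070*846 + (19 + 5*37 + 6*(-6*5))/(-6*5 + 37) = -905220 + (19 + 185 + 6*(-30))/(-30 + 37) = -905220 + (19 + 185 - 180)/7 = -905220 + (1/7)*24 = -905220 + 24/7 = -6336516/7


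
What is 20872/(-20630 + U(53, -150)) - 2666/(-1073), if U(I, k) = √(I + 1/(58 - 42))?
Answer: 10761900970486/7306646668223 - 83488*√849/6809549551 ≈ 1.4725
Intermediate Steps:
U(I, k) = √(1/16 + I) (U(I, k) = √(I + 1/16) = √(1/16 + I))
20872/(-20630 + U(53, -150)) - 2666/(-1073) = 20872/(-20630 + √(1 + 16*53)/4) - 2666/(-1073) = 20872/(-20630 + √(1 + 848)/4) - 2666*(-1/1073) = 20872/(-20630 + √849/4) + 2666/1073 = 2666/1073 + 20872/(-20630 + √849/4)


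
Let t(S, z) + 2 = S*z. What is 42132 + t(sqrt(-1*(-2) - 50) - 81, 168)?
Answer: 28522 + 672*I*sqrt(3) ≈ 28522.0 + 1163.9*I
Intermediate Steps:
t(S, z) = -2 + S*z
42132 + t(sqrt(-1*(-2) - 50) - 81, 168) = 42132 + (-2 + (sqrt(-1*(-2) - 50) - 81)*168) = 42132 + (-2 + (sqrt(2 - 50) - 81)*168) = 42132 + (-2 + (sqrt(-48) - 81)*168) = 42132 + (-2 + (4*I*sqrt(3) - 81)*168) = 42132 + (-2 + (-81 + 4*I*sqrt(3))*168) = 42132 + (-2 + (-13608 + 672*I*sqrt(3))) = 42132 + (-13610 + 672*I*sqrt(3)) = 28522 + 672*I*sqrt(3)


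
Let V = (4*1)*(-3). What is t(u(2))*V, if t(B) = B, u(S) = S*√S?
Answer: -24*√2 ≈ -33.941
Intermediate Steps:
u(S) = S^(3/2)
V = -12 (V = 4*(-3) = -12)
t(u(2))*V = 2^(3/2)*(-12) = (2*√2)*(-12) = -24*√2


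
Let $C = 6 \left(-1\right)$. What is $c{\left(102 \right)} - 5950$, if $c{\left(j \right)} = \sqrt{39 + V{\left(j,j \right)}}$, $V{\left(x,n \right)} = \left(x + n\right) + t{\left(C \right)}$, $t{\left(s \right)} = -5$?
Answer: $-5950 + \sqrt{238} \approx -5934.6$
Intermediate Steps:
$C = -6$
$V{\left(x,n \right)} = -5 + n + x$ ($V{\left(x,n \right)} = \left(x + n\right) - 5 = \left(n + x\right) - 5 = -5 + n + x$)
$c{\left(j \right)} = \sqrt{34 + 2 j}$ ($c{\left(j \right)} = \sqrt{39 + \left(-5 + j + j\right)} = \sqrt{39 + \left(-5 + 2 j\right)} = \sqrt{34 + 2 j}$)
$c{\left(102 \right)} - 5950 = \sqrt{34 + 2 \cdot 102} - 5950 = \sqrt{34 + 204} - 5950 = \sqrt{238} - 5950 = -5950 + \sqrt{238}$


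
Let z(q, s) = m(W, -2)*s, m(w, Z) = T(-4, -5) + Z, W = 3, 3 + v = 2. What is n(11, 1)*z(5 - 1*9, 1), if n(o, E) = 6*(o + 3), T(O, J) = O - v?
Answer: -420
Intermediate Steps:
v = -1 (v = -3 + 2 = -1)
T(O, J) = 1 + O (T(O, J) = O - 1*(-1) = O + 1 = 1 + O)
n(o, E) = 18 + 6*o (n(o, E) = 6*(3 + o) = 18 + 6*o)
m(w, Z) = -3 + Z (m(w, Z) = (1 - 4) + Z = -3 + Z)
z(q, s) = -5*s (z(q, s) = (-3 - 2)*s = -5*s)
n(11, 1)*z(5 - 1*9, 1) = (18 + 6*11)*(-5*1) = (18 + 66)*(-5) = 84*(-5) = -420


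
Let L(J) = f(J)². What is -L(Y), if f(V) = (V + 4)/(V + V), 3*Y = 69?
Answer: -729/2116 ≈ -0.34452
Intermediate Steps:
Y = 23 (Y = (⅓)*69 = 23)
f(V) = (4 + V)/(2*V) (f(V) = (4 + V)/((2*V)) = (4 + V)*(1/(2*V)) = (4 + V)/(2*V))
L(J) = (4 + J)²/(4*J²) (L(J) = ((4 + J)/(2*J))² = (4 + J)²/(4*J²))
-L(Y) = -(4 + 23)²/(4*23²) = -27²/(4*529) = -729/(4*529) = -1*729/2116 = -729/2116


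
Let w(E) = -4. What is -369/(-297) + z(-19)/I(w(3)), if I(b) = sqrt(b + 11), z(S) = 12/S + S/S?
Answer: 41/33 + sqrt(7)/19 ≈ 1.3817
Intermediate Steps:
z(S) = 1 + 12/S (z(S) = 12/S + 1 = 1 + 12/S)
I(b) = sqrt(11 + b)
-369/(-297) + z(-19)/I(w(3)) = -369/(-297) + ((12 - 19)/(-19))/(sqrt(11 - 4)) = -369*(-1/297) + (-1/19*(-7))/(sqrt(7)) = 41/33 + 7*(sqrt(7)/7)/19 = 41/33 + sqrt(7)/19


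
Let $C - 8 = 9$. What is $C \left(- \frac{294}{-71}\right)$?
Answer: $\frac{4998}{71} \approx 70.394$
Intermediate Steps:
$C = 17$ ($C = 8 + 9 = 17$)
$C \left(- \frac{294}{-71}\right) = 17 \left(- \frac{294}{-71}\right) = 17 \left(\left(-294\right) \left(- \frac{1}{71}\right)\right) = 17 \cdot \frac{294}{71} = \frac{4998}{71}$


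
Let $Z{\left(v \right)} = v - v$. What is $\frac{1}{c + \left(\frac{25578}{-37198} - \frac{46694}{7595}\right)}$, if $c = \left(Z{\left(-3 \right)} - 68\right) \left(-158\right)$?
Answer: $\frac{20179915}{216675064737} \approx 9.3134 \cdot 10^{-5}$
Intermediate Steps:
$Z{\left(v \right)} = 0$
$c = 10744$ ($c = \left(0 - 68\right) \left(-158\right) = \left(-68\right) \left(-158\right) = 10744$)
$\frac{1}{c + \left(\frac{25578}{-37198} - \frac{46694}{7595}\right)} = \frac{1}{10744 + \left(\frac{25578}{-37198} - \frac{46694}{7595}\right)} = \frac{1}{10744 + \left(25578 \left(- \frac{1}{37198}\right) - \frac{46694}{7595}\right)} = \frac{1}{10744 - \frac{137942023}{20179915}} = \frac{1}{\frac{216675064737}{20179915}} = \frac{20179915}{216675064737}$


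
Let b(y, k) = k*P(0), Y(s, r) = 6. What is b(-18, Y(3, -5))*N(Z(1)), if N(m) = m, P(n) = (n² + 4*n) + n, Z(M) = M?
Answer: 0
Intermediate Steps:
P(n) = n² + 5*n
b(y, k) = 0 (b(y, k) = k*(0*(5 + 0)) = k*(0*5) = k*0 = 0)
b(-18, Y(3, -5))*N(Z(1)) = 0*1 = 0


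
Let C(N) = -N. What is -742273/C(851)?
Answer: 742273/851 ≈ 872.24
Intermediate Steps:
-742273/C(851) = -742273/((-1*851)) = -742273/(-851) = -742273*(-1/851) = 742273/851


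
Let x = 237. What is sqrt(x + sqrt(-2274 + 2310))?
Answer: 9*sqrt(3) ≈ 15.588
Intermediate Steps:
sqrt(x + sqrt(-2274 + 2310)) = sqrt(237 + sqrt(-2274 + 2310)) = sqrt(237 + sqrt(36)) = sqrt(237 + 6) = sqrt(243) = 9*sqrt(3)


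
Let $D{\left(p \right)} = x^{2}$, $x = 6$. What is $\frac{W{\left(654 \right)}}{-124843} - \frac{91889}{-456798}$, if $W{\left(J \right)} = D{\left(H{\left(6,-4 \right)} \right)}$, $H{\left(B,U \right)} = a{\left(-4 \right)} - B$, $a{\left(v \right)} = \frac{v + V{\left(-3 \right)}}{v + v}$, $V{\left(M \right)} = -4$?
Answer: $\frac{11455253699}{57028032714} \approx 0.20087$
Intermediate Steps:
$a{\left(v \right)} = \frac{-4 + v}{2 v}$ ($a{\left(v \right)} = \frac{v - 4}{v + v} = \frac{-4 + v}{2 v}$)
$H{\left(B,U \right)} = 1 - B$ ($H{\left(B,U \right)} = \frac{-4 - 4}{2 \left(-4\right)} - B = \frac{1}{2} \left(- \frac{1}{4}\right) \left(-8\right) - B = 1 - B$)
$D{\left(p \right)} = 36$ ($D{\left(p \right)} = 6^{2} = 36$)
$W{\left(J \right)} = 36$
$\frac{W{\left(654 \right)}}{-124843} - \frac{91889}{-456798} = \frac{36}{-124843} - \frac{91889}{-456798} = 36 \left(- \frac{1}{124843}\right) - - \frac{91889}{456798} = - \frac{36}{124843} + \frac{91889}{456798} = \frac{11455253699}{57028032714}$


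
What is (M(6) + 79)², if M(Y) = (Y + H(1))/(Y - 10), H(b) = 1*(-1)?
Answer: 96721/16 ≈ 6045.1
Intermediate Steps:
H(b) = -1
M(Y) = (-1 + Y)/(-10 + Y) (M(Y) = (Y - 1)/(Y - 10) = (-1 + Y)/(-10 + Y))
(M(6) + 79)² = ((-1 + 6)/(-10 + 6) + 79)² = (5/(-4) + 79)² = (-¼*5 + 79)² = (-5/4 + 79)² = (311/4)² = 96721/16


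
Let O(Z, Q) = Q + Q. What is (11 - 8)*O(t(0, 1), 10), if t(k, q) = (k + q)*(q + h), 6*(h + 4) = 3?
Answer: 60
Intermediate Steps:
h = -7/2 (h = -4 + (⅙)*3 = -4 + ½ = -7/2 ≈ -3.5000)
t(k, q) = (-7/2 + q)*(k + q) (t(k, q) = (k + q)*(q - 7/2) = (k + q)*(-7/2 + q) = (-7/2 + q)*(k + q))
O(Z, Q) = 2*Q
(11 - 8)*O(t(0, 1), 10) = (11 - 8)*(2*10) = 3*20 = 60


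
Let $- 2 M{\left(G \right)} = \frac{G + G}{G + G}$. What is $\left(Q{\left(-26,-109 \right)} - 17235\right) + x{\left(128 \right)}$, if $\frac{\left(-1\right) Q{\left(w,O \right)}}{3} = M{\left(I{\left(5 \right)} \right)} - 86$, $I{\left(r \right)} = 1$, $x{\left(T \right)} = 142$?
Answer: $- \frac{33667}{2} \approx -16834.0$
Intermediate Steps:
$M{\left(G \right)} = - \frac{1}{2}$ ($M{\left(G \right)} = - \frac{\left(G + G\right) \frac{1}{G + G}}{2} = - \frac{2 G \frac{1}{2 G}}{2} = \left(- \frac{1}{2}\right) 1 = - \frac{1}{2}$)
$Q{\left(w,O \right)} = \frac{519}{2}$ ($Q{\left(w,O \right)} = - 3 \left(- \frac{1}{2} - 86\right) = \left(-3\right) \left(- \frac{173}{2}\right) = \frac{519}{2}$)
$\left(Q{\left(-26,-109 \right)} - 17235\right) + x{\left(128 \right)} = \left(\frac{519}{2} - 17235\right) + 142 = - \frac{33951}{2} + 142 = - \frac{33667}{2}$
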